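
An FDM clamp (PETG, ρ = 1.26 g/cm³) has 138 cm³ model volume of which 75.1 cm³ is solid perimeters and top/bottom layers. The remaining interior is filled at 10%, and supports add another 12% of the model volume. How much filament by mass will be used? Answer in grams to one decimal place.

Volume inside the shell = 138 − 75.1, so 62.9 cm³.
Infill deposited = 0.10 × 62.9 = 6.29 cm³.
Support = 0.12 × 138, so 16.56 cm³.
Total extruded = 75.1 + 6.29 + 16.56, so 97.95 cm³.
Mass: 97.95 × 1.26 → 123.417 g.

123.4 g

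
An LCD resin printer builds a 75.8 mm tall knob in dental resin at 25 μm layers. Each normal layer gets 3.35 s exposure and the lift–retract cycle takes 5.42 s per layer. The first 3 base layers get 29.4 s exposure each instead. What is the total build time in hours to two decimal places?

7.41 hours

Layers = ⌈75.8/0.025⌉ = 3032.
Base layers = 3 × (29.4 + 5.42), so 104.46 s.
Normal layers = 3029 × (3.35 + 5.42), so 26564.33 s.
Sum: 104.46 + 26564.33 = 26668.79 s → 7.41 hours.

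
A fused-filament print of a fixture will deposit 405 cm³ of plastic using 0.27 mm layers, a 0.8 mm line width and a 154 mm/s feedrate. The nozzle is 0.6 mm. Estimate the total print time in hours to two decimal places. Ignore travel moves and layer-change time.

3.38 hours

Line area = 0.27 × 0.8, so 0.216 mm².
Path length: 405000 mm³ / 0.216 mm² → 1875000 mm.
Extrusion time: 1875000 / 154 → 12175.3 s.
That's 12175.3 s → 3.38 hours.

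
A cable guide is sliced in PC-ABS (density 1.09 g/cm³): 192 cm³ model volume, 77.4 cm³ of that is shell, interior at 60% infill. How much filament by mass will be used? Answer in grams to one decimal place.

159.3 g

Interior volume = 192 − 77.4, so 114.6 cm³.
Deposited infill = 0.60 × 114.6, so 68.76 cm³.
Total extruded: 77.4 + 68.76 → 146.16 cm³.
Mass: 146.16 × 1.09 → 159.3144 g.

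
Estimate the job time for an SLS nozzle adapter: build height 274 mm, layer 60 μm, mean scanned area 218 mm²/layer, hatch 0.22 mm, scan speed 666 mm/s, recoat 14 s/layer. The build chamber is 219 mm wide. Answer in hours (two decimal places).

Layer count = ceil(274 / 0.06) = 4567.
Hatch length per layer = 218 / 0.22 = 990.9 mm.
Scan time per layer = 990.9 / 666, so 1.4878 s.
Layer cycle = 1.4878 + 14, so 15.4878 s.
4567 layers × 15.4878 s/layer = 70732.7826 s, i.e. 19.65 hours.

19.65 hours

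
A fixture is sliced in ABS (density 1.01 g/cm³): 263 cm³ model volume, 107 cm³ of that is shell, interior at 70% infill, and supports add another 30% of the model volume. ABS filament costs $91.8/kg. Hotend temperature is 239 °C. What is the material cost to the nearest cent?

$27.36

Interior volume = 263 − 107, so 156 cm³.
Infill volume = 0.70 × 156 = 109.2 cm³.
Support = 0.30 × 263 = 78.9 cm³.
Deposited volume = 107 + 109.2 + 78.9 = 295.1 cm³.
Mass = 295.1 × 1.01, so 298.051 g.
At $91.8/kg: 298.051/1000 × 91.8 = $27.36.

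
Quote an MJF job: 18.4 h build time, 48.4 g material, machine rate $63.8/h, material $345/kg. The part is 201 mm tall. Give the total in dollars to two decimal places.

$1190.62

Time charge: 63.8 × 18.4 → $1173.92.
Feedstock cost = 345 × 48.4/1000, so $16.698.
Job cost: 1173.92 + 16.698 = 1190.618 ≈ $1190.62.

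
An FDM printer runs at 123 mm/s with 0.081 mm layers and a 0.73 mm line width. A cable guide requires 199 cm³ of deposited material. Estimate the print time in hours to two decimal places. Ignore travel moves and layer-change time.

7.60 hours

Line area = 0.081 × 0.73 = 0.05913 mm².
Toolpath length = 199 cm³ / 0.05913 mm² = 199000 / 0.05913 = 3365465.9 mm.
Print-move time: 3365465.9 / 123 → 27361.5 s.
Converting: 27361.5 s = 7.60 hours.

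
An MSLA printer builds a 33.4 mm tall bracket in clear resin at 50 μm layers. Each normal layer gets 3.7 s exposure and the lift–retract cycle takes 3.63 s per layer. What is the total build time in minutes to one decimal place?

Layer count = ceil(33.4 / 0.05) = 668.
Per-layer time = 3.7 + 3.63, so 7.33 s.
Build time: 668 × 7.33 s = 4896.44 s, i.e. 81.6 minutes.

81.6 minutes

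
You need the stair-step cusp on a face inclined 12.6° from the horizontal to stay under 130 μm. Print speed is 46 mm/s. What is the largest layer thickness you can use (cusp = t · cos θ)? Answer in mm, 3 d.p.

cos(12.6°) = 0.9759; t_max = 0.13/0.9759 = 0.133 mm.

0.133 mm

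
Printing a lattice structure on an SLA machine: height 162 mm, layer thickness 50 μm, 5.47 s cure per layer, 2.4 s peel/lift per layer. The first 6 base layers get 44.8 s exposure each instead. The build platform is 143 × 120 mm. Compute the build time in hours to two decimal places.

7.15 hours

Layers = ⌈162/0.05⌉ = 3240.
Burn-in layers = 6 × (44.8 + 2.4) = 283.2 s.
Regular layers = 3234 × (5.47 + 2.4), so 25451.58 s.
Sum: 283.2 + 25451.58 = 25734.78 s → 7.15 hours.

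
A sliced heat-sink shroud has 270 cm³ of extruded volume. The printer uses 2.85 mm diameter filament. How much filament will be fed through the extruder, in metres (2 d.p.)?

A = π r² = π × 1.425² = 6.3794 mm².
Length = 270 cm³ / 6.3794 mm² = 270000 / 6.3794 = 42323.73 mm = 42.32 m.

42.32 m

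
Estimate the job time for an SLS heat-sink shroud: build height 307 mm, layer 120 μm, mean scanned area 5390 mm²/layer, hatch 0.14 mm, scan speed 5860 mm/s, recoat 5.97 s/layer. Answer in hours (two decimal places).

8.91 hours

Layers = ⌈307/0.12⌉ = 2559.
Hatch length per layer = 5390 / 0.14 = 38500 mm.
Per-layer scan time: 38500 / 5860 → 6.57 s.
Per-layer time: 6.57 + 5.97 → 12.54 s.
2559 layers × 12.54 s/layer = 32089.86 s, i.e. 8.91 hours.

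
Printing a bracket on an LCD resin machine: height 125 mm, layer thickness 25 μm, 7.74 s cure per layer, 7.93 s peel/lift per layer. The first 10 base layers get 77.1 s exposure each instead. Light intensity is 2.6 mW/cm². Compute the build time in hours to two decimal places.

21.96 hours

Layers = ⌈125/0.025⌉ = 5000.
Burn-in layers: 10 × (77.1 + 7.93) → 850.3 s.
Regular layers = 4990 × (7.74 + 7.93) = 78193.3 s.
Total = 850.3 + 78193.3 = 79043.6 s = 21.96 hours.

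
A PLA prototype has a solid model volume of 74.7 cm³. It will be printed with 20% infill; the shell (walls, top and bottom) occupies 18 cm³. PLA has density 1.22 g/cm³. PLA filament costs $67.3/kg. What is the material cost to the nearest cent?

$2.41

Infill region = 74.7 − 18 = 56.7 cm³.
Infill deposited: 0.20 × 56.7 → 11.34 cm³.
Deposited volume: 18 + 11.34 → 29.34 cm³.
Mass = 29.34 × 1.22 = 35.7948 g.
Cost = 35.7948 g / 1000 × $67.3/kg = $2.41.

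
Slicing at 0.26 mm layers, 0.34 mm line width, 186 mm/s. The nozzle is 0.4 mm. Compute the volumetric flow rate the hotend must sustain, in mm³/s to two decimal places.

A = 0.26 × 0.34, so 0.0884 mm².
Volumetric flow = 186 × 0.0884 = 16.44 mm³/s.

16.44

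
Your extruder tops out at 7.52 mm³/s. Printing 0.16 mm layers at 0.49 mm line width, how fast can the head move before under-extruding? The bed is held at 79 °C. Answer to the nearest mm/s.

Bead cross-section = 0.16 × 0.49 = 0.0784 mm².
v_max = Q/A = 7.52/0.0784 = 95.92 mm/s → 96 mm/s.

96 mm/s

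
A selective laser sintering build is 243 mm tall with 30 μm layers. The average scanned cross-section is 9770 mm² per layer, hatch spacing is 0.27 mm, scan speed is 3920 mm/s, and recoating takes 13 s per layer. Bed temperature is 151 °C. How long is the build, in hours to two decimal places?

50.02 hours

Number of layers: 243 / 0.03 → 8100 (rounded up).
Per-layer scan distance = 9770 / 0.27, so 36185.2 mm.
Per-layer scan time = 36185.2 / 3920, so 9.2309 s.
Layer cycle = 9.2309 + 13, so 22.2309 s.
8100 layers × 22.2309 s/layer = 180070.29 s, i.e. 50.02 hours.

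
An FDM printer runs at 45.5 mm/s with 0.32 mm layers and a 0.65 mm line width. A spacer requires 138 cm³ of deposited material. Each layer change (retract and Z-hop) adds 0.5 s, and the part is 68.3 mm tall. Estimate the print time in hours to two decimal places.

Line area: 0.32 × 0.65 → 0.208 mm².
Total extruded path = 138000/0.208 = 663461.5 mm.
Time extruding: 663461.5 / 45.5 → 14581.6 s.
Layer count = ceil(68.3 / 0.32) = 214.
Layer-change overhead: 214 × 0.5 → 107 s.
Altogether 14581.6 + 107 = 14688.6 s, i.e. 4.08 hours.

4.08 hours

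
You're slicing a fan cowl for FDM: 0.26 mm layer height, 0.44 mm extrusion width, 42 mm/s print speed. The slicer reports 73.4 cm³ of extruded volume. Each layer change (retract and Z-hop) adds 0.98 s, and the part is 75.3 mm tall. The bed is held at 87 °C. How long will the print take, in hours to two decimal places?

Line area = 0.26 × 0.44 = 0.1144 mm².
Path length: 73400 mm³ / 0.1144 mm² → 641608.4 mm.
Time extruding: 641608.4 / 42 → 15276.4 s.
Number of layers: 75.3 / 0.26 → 290 (rounded up).
Z-hop total: 290 × 0.98 → 284.2 s.
Total = 15276.4 + 284.2 = 15560.6 s = 4.32 hours.

4.32 hours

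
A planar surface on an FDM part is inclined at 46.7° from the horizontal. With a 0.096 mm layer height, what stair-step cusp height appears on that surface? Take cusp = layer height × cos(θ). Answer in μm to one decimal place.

65.8 μm

h_c = t·cos θ = 0.096 × 0.6858 = 0.065837 mm (65.8 μm).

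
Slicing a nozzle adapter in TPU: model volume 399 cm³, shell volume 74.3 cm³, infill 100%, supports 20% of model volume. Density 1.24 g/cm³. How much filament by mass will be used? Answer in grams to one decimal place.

Interior volume = 399 − 74.3 = 324.7 cm³.
Infill volume = 1.00 × 324.7 = 324.7 cm³.
Support: 0.20 × 399 → 79.8 cm³.
Deposited volume: 74.3 + 324.7 + 79.8 → 478.8 cm³.
Mass: 478.8 × 1.24 → 593.712 g.

593.7 g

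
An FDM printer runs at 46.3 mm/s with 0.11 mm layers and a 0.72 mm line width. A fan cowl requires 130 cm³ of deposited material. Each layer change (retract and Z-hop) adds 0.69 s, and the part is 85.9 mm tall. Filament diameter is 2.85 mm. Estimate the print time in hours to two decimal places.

Extrusion cross-section = 0.11 × 0.72, so 0.0792 mm².
Total extruded path = 130000/0.0792 = 1641414.1 mm.
Time extruding = 1641414.1 / 46.3, so 35451.7 s.
Number of layers: 85.9 / 0.11 → 781 (rounded up).
Non-print overhead: 781 × 0.69 → 538.89 s.
Total = 35451.7 + 538.89 = 35990.59 s = 10.00 hours.

10.00 hours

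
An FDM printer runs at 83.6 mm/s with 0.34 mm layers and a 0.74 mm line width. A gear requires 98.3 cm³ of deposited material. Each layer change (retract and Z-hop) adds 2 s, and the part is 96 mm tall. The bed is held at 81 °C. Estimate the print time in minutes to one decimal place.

Line area = 0.34 × 0.74 = 0.2516 mm².
Path length: 98300 mm³ / 0.2516 mm² → 390699.5 mm.
Time extruding = 390699.5 / 83.6 = 4673.4 s.
Layers = ⌈96/0.34⌉ = 283.
Non-print overhead = 283 × 2, so 566 s.
Total = 4673.4 + 566 = 5239.4 s = 87.3 minutes.

87.3 minutes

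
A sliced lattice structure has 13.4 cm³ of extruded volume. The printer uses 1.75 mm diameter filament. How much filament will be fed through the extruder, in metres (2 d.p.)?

Filament cross-section = π × (1.75/2)² = 2.4053 mm².
Length = 13.4 cm³ / 2.4053 mm² = 13400 / 2.4053 = 5571.03 mm = 5.57 m.

5.57 m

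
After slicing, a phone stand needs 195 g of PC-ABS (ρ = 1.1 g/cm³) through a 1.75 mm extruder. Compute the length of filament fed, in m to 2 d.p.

Volume = 195 g / 1.1 g·cm⁻³ = 177.2727 cm³ = 177272.7 mm³.
Cross-section of 1.75 mm filament: π·(1.75/2)² = 2.4053 mm².
Length = 177272.7 / 2.4053 = 73700.87 mm = 73.70 m.

73.70 m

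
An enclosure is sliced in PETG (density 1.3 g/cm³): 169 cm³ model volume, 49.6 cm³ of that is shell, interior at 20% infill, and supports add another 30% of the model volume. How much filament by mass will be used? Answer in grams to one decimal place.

Volume inside the shell = 169 − 49.6 = 119.4 cm³.
Infill deposited = 0.20 × 119.4, so 23.88 cm³.
Support: 0.30 × 169 → 50.7 cm³.
Total printed volume = 49.6 + 23.88 + 50.7, so 124.18 cm³.
Mass = 124.18 × 1.3, so 161.434 g.

161.4 g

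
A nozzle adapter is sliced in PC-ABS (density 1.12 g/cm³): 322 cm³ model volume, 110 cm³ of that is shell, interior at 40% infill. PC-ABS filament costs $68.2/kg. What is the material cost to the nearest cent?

Volume inside the shell = 322 − 110 = 212 cm³.
Deposited infill = 0.40 × 212 = 84.8 cm³.
Total printed volume = 110 + 84.8 = 194.8 cm³.
Mass: 194.8 × 1.12 → 218.176 g.
At $68.2/kg: 218.176/1000 × 68.2 = $14.88.

$14.88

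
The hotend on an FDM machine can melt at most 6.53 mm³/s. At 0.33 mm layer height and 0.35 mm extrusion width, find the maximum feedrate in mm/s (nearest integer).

57 mm/s

A: 0.33 × 0.35 → 0.1155 mm².
v_max = Q/A = 6.53/0.1155 = 56.54 mm/s → 57 mm/s.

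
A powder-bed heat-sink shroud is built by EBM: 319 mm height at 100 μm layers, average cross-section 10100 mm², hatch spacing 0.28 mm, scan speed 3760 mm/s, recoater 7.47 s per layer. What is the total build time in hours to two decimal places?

Layers = ⌈319/0.1⌉ = 3190.
Hatch length per layer = 10100 / 0.28 = 36071.4 mm.
Scan time per layer: 36071.4 / 3760 → 9.5935 s.
Per-layer time = 9.5935 + 7.47, so 17.0635 s.
Build time = 3190 × 17.0635 = 54432.565 s = 15.12 hours.

15.12 hours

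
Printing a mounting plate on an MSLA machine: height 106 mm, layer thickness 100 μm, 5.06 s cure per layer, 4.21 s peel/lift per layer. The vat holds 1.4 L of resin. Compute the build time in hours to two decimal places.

2.73 hours

Number of layers: 106 / 0.1 → 1060 (rounded up).
Per-layer time = 5.06 + 4.21, so 9.27 s.
Build time: 1060 × 9.27 s = 9826.2 s, i.e. 2.73 hours.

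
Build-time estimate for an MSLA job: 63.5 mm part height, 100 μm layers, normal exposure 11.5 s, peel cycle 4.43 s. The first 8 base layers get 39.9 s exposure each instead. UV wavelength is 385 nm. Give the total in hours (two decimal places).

2.87 hours

Number of layers: 63.5 / 0.1 → 635 (rounded up).
Bottom layers: 8 × (39.9 + 4.43) → 354.64 s.
Remaining layers: 627 × (11.5 + 4.43) → 9988.11 s.
Total = 354.64 + 9988.11 = 10342.75 s = 2.87 hours.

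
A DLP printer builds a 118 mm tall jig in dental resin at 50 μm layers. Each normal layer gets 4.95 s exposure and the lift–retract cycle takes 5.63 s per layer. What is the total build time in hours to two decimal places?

Number of layers: 118 / 0.05 → 2360 (rounded up).
Cycle time: 4.95 + 5.63 → 10.58 s.
Total = 2360 × 10.58 = 24968.8 s = 6.94 hours.

6.94 hours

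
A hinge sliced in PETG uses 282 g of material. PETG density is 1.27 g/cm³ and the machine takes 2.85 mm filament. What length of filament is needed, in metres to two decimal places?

Extruded volume: 282/1.27 = 222.0472 cm³ (222047.2 mm³).
Filament cross-section = π × (2.85/2)² = 6.3794 mm².
Length = 222047.2 / 6.3794 = 34806.91 mm = 34.81 m.

34.81 m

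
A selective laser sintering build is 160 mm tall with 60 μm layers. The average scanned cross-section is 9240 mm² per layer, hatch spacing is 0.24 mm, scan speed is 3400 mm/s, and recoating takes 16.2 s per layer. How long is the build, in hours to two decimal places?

20.39 hours

Layer count = ceil(160 / 0.06) = 2667.
Per-layer scan distance: 9240 / 0.24 → 38500 mm.
Scan time per layer = 38500 / 3400, so 11.3235 s.
Per-layer time: 11.3235 + 16.2 → 27.5235 s.
Total: 2667 × 27.5235 s = 73405.1745 s → 20.39 hours.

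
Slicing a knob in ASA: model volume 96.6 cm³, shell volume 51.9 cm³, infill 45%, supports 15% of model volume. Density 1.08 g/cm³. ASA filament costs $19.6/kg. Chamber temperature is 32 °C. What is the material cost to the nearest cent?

$1.83

Interior volume = 96.6 − 51.9 = 44.7 cm³.
Deposited infill = 0.45 × 44.7, so 20.115 cm³.
Support = 0.15 × 96.6 = 14.49 cm³.
Total printed volume: 51.9 + 20.115 + 14.49 → 86.505 cm³.
Mass = 86.505 × 1.08, so 93.4254 g.
At $19.6/kg: 93.4254/1000 × 19.6 = $1.83.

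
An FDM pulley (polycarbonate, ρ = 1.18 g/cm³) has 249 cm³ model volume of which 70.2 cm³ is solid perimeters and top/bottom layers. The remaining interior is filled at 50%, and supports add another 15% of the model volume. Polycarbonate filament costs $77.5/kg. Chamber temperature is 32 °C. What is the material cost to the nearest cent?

$18.01

Interior volume = 249 − 70.2, so 178.8 cm³.
Deposited infill: 0.50 × 178.8 → 89.4 cm³.
Support = 0.15 × 249 = 37.35 cm³.
Total printed volume = 70.2 + 89.4 + 37.35 = 196.95 cm³.
Mass = 196.95 × 1.18, so 232.401 g.
Cost = 232.401 g / 1000 × $77.5/kg = $18.01.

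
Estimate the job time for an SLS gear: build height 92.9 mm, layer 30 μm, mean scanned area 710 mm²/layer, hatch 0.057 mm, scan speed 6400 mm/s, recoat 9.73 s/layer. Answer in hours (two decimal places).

Layer count = ceil(92.9 / 0.03) = 3097.
Scan path per layer: 710 / 0.057 → 12456.1 mm.
Laser time per layer = 12456.1 / 6400, so 1.9463 s.
Layer cycle = 1.9463 + 9.73 = 11.6763 s.
Build time = 3097 × 11.6763 = 36161.5011 s = 10.04 hours.

10.04 hours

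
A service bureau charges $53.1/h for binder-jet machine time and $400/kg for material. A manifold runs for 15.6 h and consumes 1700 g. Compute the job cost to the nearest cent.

$1508.36

Machine-time cost = 53.1 × 15.6 = $828.36.
Material charge = 400 × 1700/1000 = $680.00.
Job cost: 828.36 + 680.00 = $1508.36.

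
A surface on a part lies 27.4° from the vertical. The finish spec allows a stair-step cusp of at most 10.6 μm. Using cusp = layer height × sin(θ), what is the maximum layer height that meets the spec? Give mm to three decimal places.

sin(27.4°) = 0.4602; t_max = 0.0106/0.4602 = 0.023 mm.

0.023 mm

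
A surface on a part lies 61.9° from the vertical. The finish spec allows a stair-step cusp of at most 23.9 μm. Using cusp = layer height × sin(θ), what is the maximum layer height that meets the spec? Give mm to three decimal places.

t = h_c / sin θ = 0.0239 / 0.8821 = 0.027 mm.

0.027 mm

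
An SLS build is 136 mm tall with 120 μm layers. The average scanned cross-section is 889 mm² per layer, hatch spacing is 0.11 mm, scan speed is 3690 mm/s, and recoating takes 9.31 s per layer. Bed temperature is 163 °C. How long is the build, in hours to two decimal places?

Layers = ⌈136/0.12⌉ = 1134.
Hatch length per layer: 889 / 0.11 → 8081.8 mm.
Scan time per layer: 8081.8 / 3690 → 2.1902 s.
Time per layer = 2.1902 + 9.31 = 11.5002 s.
1134 layers × 11.5002 s/layer = 13041.2268 s, i.e. 3.62 hours.

3.62 hours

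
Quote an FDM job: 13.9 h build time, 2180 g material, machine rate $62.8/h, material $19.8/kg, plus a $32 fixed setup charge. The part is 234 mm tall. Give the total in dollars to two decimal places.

$948.08

Time charge = 62.8 × 13.9 = $872.92.
Material cost: 19.8 × 2180/1000 → $43.164.
Adding setup: 872.92 + 43.164 + 32 → 948.084 ≈ $948.08.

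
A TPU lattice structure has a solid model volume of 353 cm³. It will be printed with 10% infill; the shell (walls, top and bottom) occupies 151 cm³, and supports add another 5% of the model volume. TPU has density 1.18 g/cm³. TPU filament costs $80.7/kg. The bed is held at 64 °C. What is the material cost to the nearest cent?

$17.98

Volume inside the shell = 353 − 151 = 202 cm³.
Infill deposited = 0.10 × 202, so 20.2 cm³.
Support: 0.05 × 353 → 17.65 cm³.
Deposited volume: 151 + 20.2 + 17.65 → 188.85 cm³.
Mass: 188.85 × 1.18 → 222.843 g.
At $80.7/kg: 222.843/1000 × 80.7 = $17.98.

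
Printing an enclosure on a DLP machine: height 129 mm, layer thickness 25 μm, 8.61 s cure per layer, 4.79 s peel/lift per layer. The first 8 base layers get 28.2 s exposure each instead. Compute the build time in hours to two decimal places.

19.25 hours

Layers = ⌈129/0.025⌉ = 5160.
Base layers = 8 × (28.2 + 4.79), so 263.92 s.
Regular layers = 5152 × (8.61 + 4.79) = 69036.8 s.
Total = 263.92 + 69036.8 = 69300.72 s = 19.25 hours.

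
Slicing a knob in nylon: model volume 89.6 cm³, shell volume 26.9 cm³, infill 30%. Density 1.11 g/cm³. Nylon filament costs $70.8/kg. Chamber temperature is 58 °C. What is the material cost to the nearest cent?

$3.59

Interior volume: 89.6 − 26.9 → 62.7 cm³.
Infill deposited = 0.30 × 62.7 = 18.81 cm³.
Deposited volume = 26.9 + 18.81 = 45.71 cm³.
Mass = 45.71 × 1.11 = 50.7381 g.
Cost = 50.7381 g / 1000 × $70.8/kg = $3.59.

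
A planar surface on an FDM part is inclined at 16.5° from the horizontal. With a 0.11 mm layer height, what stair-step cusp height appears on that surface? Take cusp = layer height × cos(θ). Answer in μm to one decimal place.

105.5 μm

h_c = t·cos θ = 0.11 × 0.9588 = 0.105468 mm (105.5 μm).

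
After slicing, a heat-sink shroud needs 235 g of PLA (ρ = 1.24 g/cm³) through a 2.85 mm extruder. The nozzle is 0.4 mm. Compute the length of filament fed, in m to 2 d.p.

Extruded volume: 235/1.24 = 189.5161 cm³ (189516.1 mm³).
Cross-section of 2.85 mm filament: π·(2.85/2)² = 6.3794 mm².
L = V/A = 189516.1/6.3794 = 29707.51 mm → 29.71 m.

29.71 m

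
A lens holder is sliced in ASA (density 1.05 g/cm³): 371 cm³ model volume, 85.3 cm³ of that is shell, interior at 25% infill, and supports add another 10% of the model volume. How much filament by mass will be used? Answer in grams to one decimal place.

203.5 g

Interior volume = 371 − 85.3, so 285.7 cm³.
Infill deposited = 0.25 × 285.7 = 71.425 cm³.
Support = 0.10 × 371, so 37.1 cm³.
Total extruded = 85.3 + 71.425 + 37.1, so 193.825 cm³.
Mass = 193.825 × 1.05, so 203.51625 g.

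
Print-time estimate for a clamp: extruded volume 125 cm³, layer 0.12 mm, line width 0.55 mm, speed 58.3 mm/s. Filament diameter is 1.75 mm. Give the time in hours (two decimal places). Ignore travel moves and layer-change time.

9.02 hours

Line area = 0.12 × 0.55, so 0.066 mm².
Total extruded path = 125000/0.066 = 1893939.4 mm.
Print-move time = 1893939.4 / 58.3, so 32486.1 s.
Converting: 32486.1 s = 9.02 hours.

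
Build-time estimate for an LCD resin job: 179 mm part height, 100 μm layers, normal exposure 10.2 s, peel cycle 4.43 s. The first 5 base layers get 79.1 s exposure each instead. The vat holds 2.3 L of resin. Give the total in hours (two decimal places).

7.37 hours

Layers = ⌈179/0.1⌉ = 1790.
Bottom layers: 5 × (79.1 + 4.43) → 417.65 s.
Normal layers: 1785 × (10.2 + 4.43) → 26114.55 s.
Total = 417.65 + 26114.55 = 26532.2 s = 7.37 hours.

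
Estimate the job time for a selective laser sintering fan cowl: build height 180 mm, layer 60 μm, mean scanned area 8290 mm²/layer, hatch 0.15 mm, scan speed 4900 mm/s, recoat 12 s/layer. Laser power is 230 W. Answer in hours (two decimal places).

19.40 hours

Layer count = ceil(180 / 0.06) = 3000.
Hatch length per layer: 8290 / 0.15 → 55266.7 mm.
Per-layer scan time = 55266.7 / 4900, so 11.2789 s.
Per-layer time: 11.2789 + 12 → 23.2789 s.
Total: 3000 × 23.2789 s = 69836.7 s → 19.40 hours.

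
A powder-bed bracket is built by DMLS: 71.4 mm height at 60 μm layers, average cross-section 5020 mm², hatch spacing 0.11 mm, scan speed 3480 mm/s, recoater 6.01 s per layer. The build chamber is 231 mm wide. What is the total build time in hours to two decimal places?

Layer count = ceil(71.4 / 0.06) = 1190.
Hatch length per layer: 5020 / 0.11 → 45636.4 mm.
Per-layer scan time: 45636.4 / 3480 → 13.1139 s.
Time per layer = 13.1139 + 6.01, so 19.1239 s.
Build time = 1190 × 19.1239 = 22757.441 s = 6.32 hours.

6.32 hours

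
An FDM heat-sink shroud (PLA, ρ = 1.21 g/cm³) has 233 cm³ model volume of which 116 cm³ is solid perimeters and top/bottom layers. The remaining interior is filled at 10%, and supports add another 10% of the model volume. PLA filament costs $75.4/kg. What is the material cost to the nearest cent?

$13.78

Volume inside the shell = 233 − 116, so 117 cm³.
Infill deposited: 0.10 × 117 → 11.7 cm³.
Support = 0.10 × 233 = 23.3 cm³.
Total printed volume = 116 + 11.7 + 23.3 = 151 cm³.
Mass = 151 × 1.21, so 182.71 g.
Cost = 182.71 g / 1000 × $75.4/kg = $13.78.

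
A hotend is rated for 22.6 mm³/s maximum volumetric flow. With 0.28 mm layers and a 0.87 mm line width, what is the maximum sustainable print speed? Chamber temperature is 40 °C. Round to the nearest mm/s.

93 mm/s

Bead cross-section = 0.28 × 0.87 = 0.2436 mm².
Max speed = 22.6 / 0.2436 = 92.78 ≈ 93 mm/s.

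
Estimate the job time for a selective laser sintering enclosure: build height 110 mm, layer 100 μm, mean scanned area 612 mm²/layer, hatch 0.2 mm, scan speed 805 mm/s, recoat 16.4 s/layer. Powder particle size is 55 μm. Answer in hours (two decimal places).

6.17 hours

Layers = ⌈110/0.1⌉ = 1100.
Hatch length per layer = 612 / 0.2, so 3060 mm.
Laser time per layer = 3060 / 805 = 3.8012 s.
Per-layer time: 3.8012 + 16.4 → 20.2012 s.
1100 layers × 20.2012 s/layer = 22221.32 s, i.e. 6.17 hours.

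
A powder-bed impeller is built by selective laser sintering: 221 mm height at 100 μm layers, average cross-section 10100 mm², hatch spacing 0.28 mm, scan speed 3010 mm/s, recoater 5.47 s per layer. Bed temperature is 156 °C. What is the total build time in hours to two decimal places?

10.71 hours

Layers = ⌈221/0.1⌉ = 2210.
Scan path per layer = 10100 / 0.28 = 36071.4 mm.
Per-layer scan time = 36071.4 / 3010, so 11.9839 s.
Per-layer time = 11.9839 + 5.47 = 17.4539 s.
2210 layers × 17.4539 s/layer = 38573.119 s, i.e. 10.71 hours.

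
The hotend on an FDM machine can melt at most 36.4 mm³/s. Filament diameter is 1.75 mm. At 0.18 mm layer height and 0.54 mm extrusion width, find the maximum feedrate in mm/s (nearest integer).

Bead cross-section: 0.18 × 0.54 → 0.0972 mm².
v_max = Q/A = 36.4/0.0972 = 374.49 mm/s → 374 mm/s.

374 mm/s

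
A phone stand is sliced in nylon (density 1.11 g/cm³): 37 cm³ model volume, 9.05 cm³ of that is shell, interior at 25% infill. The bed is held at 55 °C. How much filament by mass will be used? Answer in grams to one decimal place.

17.8 g

Volume inside the shell = 37 − 9.05 = 27.95 cm³.
Infill volume = 0.25 × 27.95 = 6.9875 cm³.
Total extruded = 9.05 + 6.9875 = 16.0375 cm³.
Mass = 16.0375 × 1.11 = 17.801625 g.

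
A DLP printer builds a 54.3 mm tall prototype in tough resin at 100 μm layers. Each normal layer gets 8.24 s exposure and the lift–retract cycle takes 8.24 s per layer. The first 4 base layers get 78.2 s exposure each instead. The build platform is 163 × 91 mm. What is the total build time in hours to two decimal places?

2.56 hours

Number of layers: 54.3 / 0.1 → 543 (rounded up).
Burn-in layers = 4 × (78.2 + 8.24) = 345.76 s.
Regular layers = 539 × (8.24 + 8.24) = 8882.72 s.
Total = 345.76 + 8882.72 = 9228.48 s = 2.56 hours.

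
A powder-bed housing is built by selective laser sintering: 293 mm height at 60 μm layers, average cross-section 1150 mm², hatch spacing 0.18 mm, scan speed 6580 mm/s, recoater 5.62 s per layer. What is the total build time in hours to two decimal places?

8.94 hours

Layer count = ceil(293 / 0.06) = 4884.
Scan path per layer = 1150 / 0.18 = 6388.9 mm.
Laser time per layer = 6388.9 / 6580 = 0.971 s.
Layer cycle = 0.971 + 5.62 = 6.591 s.
4884 layers × 6.591 s/layer = 32190.444 s, i.e. 8.94 hours.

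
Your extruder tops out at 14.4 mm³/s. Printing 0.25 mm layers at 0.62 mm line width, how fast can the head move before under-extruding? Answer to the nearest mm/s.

Extrusion cross-section: 0.25 × 0.62 → 0.155 mm².
Max speed = 14.4 / 0.155 = 92.90 ≈ 93 mm/s.

93 mm/s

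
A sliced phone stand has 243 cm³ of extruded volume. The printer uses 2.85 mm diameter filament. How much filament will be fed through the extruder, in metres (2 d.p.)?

Filament cross-section = π × (2.85/2)² = 6.3794 mm².
Length = 243 cm³ / 6.3794 mm² = 243000 / 6.3794 = 38091.36 mm = 38.09 m.

38.09 m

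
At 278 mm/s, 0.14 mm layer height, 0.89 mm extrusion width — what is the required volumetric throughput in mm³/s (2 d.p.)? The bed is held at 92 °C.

34.64

A = 0.14 × 0.89 = 0.1246 mm².
Volumetric flow = 278 × 0.1246 = 34.64 mm³/s.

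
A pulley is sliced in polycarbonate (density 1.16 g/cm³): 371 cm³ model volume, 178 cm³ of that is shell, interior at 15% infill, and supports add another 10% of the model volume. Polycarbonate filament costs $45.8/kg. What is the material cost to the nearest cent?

Infill region: 371 − 178 → 193 cm³.
Infill deposited = 0.15 × 193 = 28.95 cm³.
Support: 0.10 × 371 → 37.1 cm³.
Total printed volume = 178 + 28.95 + 37.1 = 244.05 cm³.
Mass = 244.05 × 1.16, so 283.098 g.
Cost = 283.098 g / 1000 × $45.8/kg = $12.97.

$12.97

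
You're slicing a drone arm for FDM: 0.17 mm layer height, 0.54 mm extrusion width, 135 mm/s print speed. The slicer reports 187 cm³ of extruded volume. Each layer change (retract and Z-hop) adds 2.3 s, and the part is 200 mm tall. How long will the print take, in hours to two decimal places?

4.94 hours

Extrusion cross-section = 0.17 × 0.54 = 0.0918 mm².
Path length: 187000 mm³ / 0.0918 mm² → 2037037 mm.
Print-move time = 2037037 / 135 = 15089.2 s.
Layer count = ceil(200 / 0.17) = 1177.
Non-print overhead: 1177 × 2.3 → 2707.1 s.
Altogether 15089.2 + 2707.1 = 17796.3 s, i.e. 4.94 hours.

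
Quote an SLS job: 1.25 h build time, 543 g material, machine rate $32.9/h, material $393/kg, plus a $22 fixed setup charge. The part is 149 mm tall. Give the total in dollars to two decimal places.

Machine-time cost = 32.9 × 1.25 = $41.125.
Material cost = 393 × 543/1000, so $213.399.
Adding setup: 41.125 + 213.399 + 22 → 276.524 ≈ $276.52.

$276.52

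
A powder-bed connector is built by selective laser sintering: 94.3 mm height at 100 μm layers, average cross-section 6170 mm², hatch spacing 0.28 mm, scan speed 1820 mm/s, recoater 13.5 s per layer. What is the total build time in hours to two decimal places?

6.71 hours

Number of layers: 94.3 / 0.1 → 943 (rounded up).
Scan path per layer: 6170 / 0.28 → 22035.7 mm.
Scan time per layer = 22035.7 / 1820, so 12.1075 s.
Per-layer time = 12.1075 + 13.5 = 25.6075 s.
943 layers × 25.6075 s/layer = 24147.8725 s, i.e. 6.71 hours.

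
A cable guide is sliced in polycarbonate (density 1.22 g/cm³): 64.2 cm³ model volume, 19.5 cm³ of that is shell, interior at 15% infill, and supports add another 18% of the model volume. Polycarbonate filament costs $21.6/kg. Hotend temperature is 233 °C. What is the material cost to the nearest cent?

Interior volume = 64.2 − 19.5, so 44.7 cm³.
Deposited infill = 0.15 × 44.7, so 6.705 cm³.
Support: 0.18 × 64.2 → 11.556 cm³.
Total extruded = 19.5 + 6.705 + 11.556 = 37.761 cm³.
Mass: 37.761 × 1.22 → 46.06842 g.
At $21.6/kg: 46.06842/1000 × 21.6 = $1.00.

$1.00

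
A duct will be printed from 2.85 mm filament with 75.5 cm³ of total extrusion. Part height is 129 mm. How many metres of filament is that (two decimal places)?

11.83 m

Filament cross-section = π × (2.85/2)² = 6.3794 mm².
L = 75500 mm³ / 6.3794 mm² = 11834.97 mm, i.e. 11.83 m.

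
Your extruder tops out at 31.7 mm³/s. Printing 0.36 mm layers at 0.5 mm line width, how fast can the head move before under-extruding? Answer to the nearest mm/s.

Extrusion cross-section = 0.36 × 0.5 = 0.18 mm².
v_max = Q/A = 31.7/0.18 = 176.11 mm/s → 176 mm/s.

176 mm/s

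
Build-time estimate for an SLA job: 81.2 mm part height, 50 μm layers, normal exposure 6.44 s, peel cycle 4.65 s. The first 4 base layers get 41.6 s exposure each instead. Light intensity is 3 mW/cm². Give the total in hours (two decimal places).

Layers = ⌈81.2/0.05⌉ = 1624.
Burn-in layers = 4 × (41.6 + 4.65), so 185 s.
Remaining layers = 1620 × (6.44 + 4.65), so 17965.8 s.
Total = 185 + 17965.8 = 18150.8 s = 5.04 hours.

5.04 hours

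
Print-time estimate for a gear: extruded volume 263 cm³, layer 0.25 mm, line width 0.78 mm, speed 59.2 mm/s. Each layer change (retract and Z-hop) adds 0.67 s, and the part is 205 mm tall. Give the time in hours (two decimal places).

Extrusion cross-section: 0.25 × 0.78 → 0.195 mm².
Path length: 263000 mm³ / 0.195 mm² → 1348717.9 mm.
Print-move time: 1348717.9 / 59.2 → 22782.4 s.
Layer count = ceil(205 / 0.25) = 820.
Z-hop total = 820 × 0.67, so 549.4 s.
Total = 22782.4 + 549.4 = 23331.8 s = 6.48 hours.

6.48 hours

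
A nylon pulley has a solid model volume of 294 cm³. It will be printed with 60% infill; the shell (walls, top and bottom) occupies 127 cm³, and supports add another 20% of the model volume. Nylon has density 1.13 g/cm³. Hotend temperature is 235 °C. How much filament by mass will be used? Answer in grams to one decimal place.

Infill region: 294 − 127 → 167 cm³.
Deposited infill: 0.60 × 167 → 100.2 cm³.
Support = 0.20 × 294 = 58.8 cm³.
Deposited volume = 127 + 100.2 + 58.8 = 286 cm³.
Mass = 286 × 1.13 = 323.18 g.

323.2 g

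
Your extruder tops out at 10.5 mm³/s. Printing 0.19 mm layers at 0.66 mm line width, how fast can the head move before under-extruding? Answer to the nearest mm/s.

Extrusion cross-section: 0.19 × 0.66 → 0.1254 mm².
v_max = Q/A = 10.5/0.1254 = 83.73 mm/s → 84 mm/s.

84 mm/s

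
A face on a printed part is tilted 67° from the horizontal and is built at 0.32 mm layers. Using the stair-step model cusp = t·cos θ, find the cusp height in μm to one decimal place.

125.0 μm

Cusp = layer height × cos(67°) = 0.32 × 0.3907 = 0.125024 mm = 125.0 μm.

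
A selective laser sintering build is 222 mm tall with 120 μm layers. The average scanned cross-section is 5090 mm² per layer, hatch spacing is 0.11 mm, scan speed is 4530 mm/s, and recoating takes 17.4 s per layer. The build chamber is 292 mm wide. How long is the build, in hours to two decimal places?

Number of layers: 222 / 0.12 → 1850 (rounded up).
Per-layer scan distance = 5090 / 0.11 = 46272.7 mm.
Scan time per layer: 46272.7 / 4530 → 10.2147 s.
Time per layer: 10.2147 + 17.4 → 27.6147 s.
1850 layers × 27.6147 s/layer = 51087.195 s, i.e. 14.19 hours.

14.19 hours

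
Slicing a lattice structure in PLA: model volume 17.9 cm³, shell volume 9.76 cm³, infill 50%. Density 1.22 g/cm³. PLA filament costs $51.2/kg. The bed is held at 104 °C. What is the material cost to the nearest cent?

$0.86

Infill region = 17.9 − 9.76 = 8.14 cm³.
Infill volume = 0.50 × 8.14 = 4.07 cm³.
Total printed volume = 9.76 + 4.07 = 13.83 cm³.
Mass: 13.83 × 1.22 → 16.8726 g.
Cost = 16.8726 g / 1000 × $51.2/kg = $0.86.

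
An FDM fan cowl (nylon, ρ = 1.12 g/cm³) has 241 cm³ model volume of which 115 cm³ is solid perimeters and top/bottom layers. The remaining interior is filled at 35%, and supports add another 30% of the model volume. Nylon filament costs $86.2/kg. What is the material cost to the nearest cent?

$22.34

Infill region: 241 − 115 → 126 cm³.
Infill deposited: 0.35 × 126 → 44.1 cm³.
Support = 0.30 × 241 = 72.3 cm³.
Total printed volume = 115 + 44.1 + 72.3 = 231.4 cm³.
Mass = 231.4 × 1.12 = 259.168 g.
At $86.2/kg: 259.168/1000 × 86.2 = $22.34.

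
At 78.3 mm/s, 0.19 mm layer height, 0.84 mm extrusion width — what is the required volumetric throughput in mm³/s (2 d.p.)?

12.50

Extrusion cross-section = 0.19 × 0.84, so 0.1596 mm².
Q = v·A = 78.3 × 0.1596 = 12.50 mm³/s.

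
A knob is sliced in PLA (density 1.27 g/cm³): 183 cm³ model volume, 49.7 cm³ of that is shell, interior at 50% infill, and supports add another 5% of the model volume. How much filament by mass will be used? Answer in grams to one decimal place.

159.4 g

Volume inside the shell = 183 − 49.7 = 133.3 cm³.
Infill volume: 0.50 × 133.3 → 66.65 cm³.
Support = 0.05 × 183 = 9.15 cm³.
Total extruded = 49.7 + 66.65 + 9.15, so 125.5 cm³.
Mass = 125.5 × 1.27 = 159.385 g.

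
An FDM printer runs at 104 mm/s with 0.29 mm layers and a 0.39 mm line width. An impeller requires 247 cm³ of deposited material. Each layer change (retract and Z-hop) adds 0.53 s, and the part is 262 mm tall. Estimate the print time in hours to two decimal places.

5.97 hours

Bead cross-section: 0.29 × 0.39 → 0.1131 mm².
Total extruded path = 247000/0.1131 = 2183908 mm.
Extrusion time: 2183908 / 104 → 20999.1 s.
Layer count = ceil(262 / 0.29) = 904.
Z-hop total = 904 × 0.53, so 479.12 s.
Total = 20999.1 + 479.12 = 21478.22 s = 5.97 hours.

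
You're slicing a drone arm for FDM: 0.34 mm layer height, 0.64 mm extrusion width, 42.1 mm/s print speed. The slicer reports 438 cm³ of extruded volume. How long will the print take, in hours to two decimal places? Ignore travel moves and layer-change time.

Bead cross-section = 0.34 × 0.64 = 0.2176 mm².
Total extruded path = 438000/0.2176 = 2012867.6 mm.
Extrusion time = 2012867.6 / 42.1 = 47811.6 s.
Converting: 47811.6 s = 13.28 hours.

13.28 hours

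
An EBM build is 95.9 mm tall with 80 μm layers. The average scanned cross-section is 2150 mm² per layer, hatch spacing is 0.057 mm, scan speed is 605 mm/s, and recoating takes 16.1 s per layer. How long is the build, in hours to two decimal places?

26.13 hours

Layers = ⌈95.9/0.08⌉ = 1199.
Hatch length per layer = 2150 / 0.057, so 37719.3 mm.
Per-layer scan time = 37719.3 / 605 = 62.346 s.
Layer cycle = 62.346 + 16.1 = 78.446 s.
1199 layers × 78.446 s/layer = 94056.754 s, i.e. 26.13 hours.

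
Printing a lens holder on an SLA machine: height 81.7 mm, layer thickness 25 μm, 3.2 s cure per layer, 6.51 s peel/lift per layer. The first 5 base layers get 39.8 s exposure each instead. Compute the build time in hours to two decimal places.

8.87 hours

Layer count = ceil(81.7 / 0.025) = 3268.
Bottom layers = 5 × (39.8 + 6.51) = 231.55 s.
Normal layers = 3263 × (3.2 + 6.51) = 31683.73 s.
Total = 231.55 + 31683.73 = 31915.28 s = 8.87 hours.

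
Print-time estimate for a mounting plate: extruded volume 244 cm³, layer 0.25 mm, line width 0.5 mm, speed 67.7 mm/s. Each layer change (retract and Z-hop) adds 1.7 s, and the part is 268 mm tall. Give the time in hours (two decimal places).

8.52 hours

Extrusion cross-section = 0.25 × 0.5 = 0.125 mm².
Path length: 244000 mm³ / 0.125 mm² → 1952000 mm.
Time extruding = 1952000 / 67.7 = 28833.1 s.
Number of layers: 268 / 0.25 → 1072 (rounded up).
Non-print overhead = 1072 × 1.7, so 1822.4 s.
Total = 28833.1 + 1822.4 = 30655.5 s = 8.52 hours.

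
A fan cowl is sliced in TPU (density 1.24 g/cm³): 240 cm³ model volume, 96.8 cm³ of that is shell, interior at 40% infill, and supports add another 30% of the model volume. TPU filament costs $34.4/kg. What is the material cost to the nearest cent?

$9.64

Volume inside the shell = 240 − 96.8, so 143.2 cm³.
Deposited infill = 0.40 × 143.2 = 57.28 cm³.
Support = 0.30 × 240, so 72 cm³.
Total extruded = 96.8 + 57.28 + 72 = 226.08 cm³.
Mass = 226.08 × 1.24, so 280.3392 g.
Cost = 280.3392 g / 1000 × $34.4/kg = $9.64.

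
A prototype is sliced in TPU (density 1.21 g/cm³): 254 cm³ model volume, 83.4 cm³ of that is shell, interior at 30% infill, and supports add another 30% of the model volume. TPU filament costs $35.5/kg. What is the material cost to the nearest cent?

$9.05

Infill region = 254 − 83.4 = 170.6 cm³.
Deposited infill = 0.30 × 170.6, so 51.18 cm³.
Support: 0.30 × 254 → 76.2 cm³.
Deposited volume = 83.4 + 51.18 + 76.2, so 210.78 cm³.
Mass = 210.78 × 1.21 = 255.0438 g.
Cost = 255.0438 g / 1000 × $35.5/kg = $9.05.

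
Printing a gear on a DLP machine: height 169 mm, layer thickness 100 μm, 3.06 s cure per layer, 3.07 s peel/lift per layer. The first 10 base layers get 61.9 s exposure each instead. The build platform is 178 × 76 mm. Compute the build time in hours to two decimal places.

Layer count = ceil(169 / 0.1) = 1690.
Base layers = 10 × (61.9 + 3.07) = 649.7 s.
Regular layers = 1680 × (3.06 + 3.07), so 10298.4 s.
Sum: 649.7 + 10298.4 = 10948.1 s → 3.04 hours.

3.04 hours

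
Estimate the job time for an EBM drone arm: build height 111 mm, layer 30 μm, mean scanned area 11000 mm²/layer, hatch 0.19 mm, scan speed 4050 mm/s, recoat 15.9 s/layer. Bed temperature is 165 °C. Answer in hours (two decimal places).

Number of layers: 111 / 0.03 → 3700 (rounded up).
Per-layer scan distance: 11000 / 0.19 → 57894.7 mm.
Beam time per layer = 57894.7 / 4050 = 14.295 s.
Layer cycle = 14.295 + 15.9 = 30.195 s.
Build time = 3700 × 30.195 = 111721.5 s = 31.03 hours.

31.03 hours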